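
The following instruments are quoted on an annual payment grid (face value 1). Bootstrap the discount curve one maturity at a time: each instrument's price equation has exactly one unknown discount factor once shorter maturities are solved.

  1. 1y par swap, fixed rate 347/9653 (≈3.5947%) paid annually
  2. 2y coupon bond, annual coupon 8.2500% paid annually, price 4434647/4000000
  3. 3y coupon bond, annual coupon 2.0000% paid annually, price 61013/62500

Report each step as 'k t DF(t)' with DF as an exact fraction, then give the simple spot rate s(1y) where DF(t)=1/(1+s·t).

1 1 9653/10000
2 2 4753/5000
3 3 1839/2000
s(1y) = (1/(9653/10000) − 1)/(1) = 347/9653 ≈ 3.5947%

step 1 [1y] swap r/1=347/9653: DF=(1 − 347/9653·(0))/(1+347/9653) = 9653/10000 ≈ 0.965300
step 2 [2y] bond c/1=33/400: DF=(4434647/4000000 − 33/400·(0.965300))/(1+33/400) = 4753/5000 ≈ 0.950600
step 3 [3y] bond c/1=1/50: DF=(61013/62500 − 1/50·(0.965300+0.950600))/(1+1/50) = 1839/2000 ≈ 0.919500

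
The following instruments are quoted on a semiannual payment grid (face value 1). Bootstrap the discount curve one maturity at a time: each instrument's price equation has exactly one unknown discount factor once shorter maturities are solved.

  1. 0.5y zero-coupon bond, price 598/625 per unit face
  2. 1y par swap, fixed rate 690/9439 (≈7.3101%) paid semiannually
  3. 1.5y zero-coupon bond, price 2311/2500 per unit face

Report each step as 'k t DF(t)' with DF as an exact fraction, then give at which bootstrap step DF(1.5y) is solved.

step 1 [0.5y] zero: DF = P = 598/625 ≈ 0.956800
step 2 [1y] swap r/2=345/9439: DF=(1 − 345/9439·(0.956800))/(1+345/9439) = 931/1000 ≈ 0.931000
step 3 [1.5y] zero: DF = P = 2311/2500 ≈ 0.924400

1 1/2 598/625
2 1 931/1000
3 3/2 2311/2500
DF(1.5y) is solved at step 3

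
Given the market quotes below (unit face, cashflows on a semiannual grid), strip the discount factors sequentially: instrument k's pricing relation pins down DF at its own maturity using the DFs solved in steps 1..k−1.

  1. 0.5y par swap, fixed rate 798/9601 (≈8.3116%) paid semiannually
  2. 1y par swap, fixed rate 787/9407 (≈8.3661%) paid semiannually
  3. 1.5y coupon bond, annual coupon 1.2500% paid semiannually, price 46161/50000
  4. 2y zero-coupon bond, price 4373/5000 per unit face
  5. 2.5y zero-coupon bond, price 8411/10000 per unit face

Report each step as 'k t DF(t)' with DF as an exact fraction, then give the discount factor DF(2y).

1 1/2 9601/10000
2 1 9213/10000
3 3/2 4529/5000
4 2 4373/5000
5 5/2 8411/10000
DF(2y) = 4373/5000 ≈ 0.874600

step 1 [0.5y] swap r/2=399/9601: DF=(1 − 399/9601·(0))/(1+399/9601) = 9601/10000 ≈ 0.960100
step 2 [1y] swap r/2=787/18814: DF=(1 − 787/18814·(0.960100))/(1+787/18814) = 9213/10000 ≈ 0.921300
step 3 [1.5y] bond c/2=1/160: DF=(46161/50000 − 1/160·(0.960100+0.921300))/(1+1/160) = 4529/5000 ≈ 0.905800
step 4 [2y] zero: DF = P = 4373/5000 ≈ 0.874600
step 5 [2.5y] zero: DF = P = 8411/10000 ≈ 0.841100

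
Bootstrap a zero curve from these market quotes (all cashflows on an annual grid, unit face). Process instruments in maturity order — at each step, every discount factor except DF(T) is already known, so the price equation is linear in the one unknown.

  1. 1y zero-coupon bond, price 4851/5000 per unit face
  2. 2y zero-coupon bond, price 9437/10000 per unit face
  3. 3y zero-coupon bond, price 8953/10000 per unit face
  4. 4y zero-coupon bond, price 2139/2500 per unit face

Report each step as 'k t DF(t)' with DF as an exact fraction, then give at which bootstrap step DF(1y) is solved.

1 1 4851/5000
2 2 9437/10000
3 3 8953/10000
4 4 2139/2500
DF(1y) is solved at step 1

step 1 [1y] zero: DF = P = 4851/5000 ≈ 0.970200
step 2 [2y] zero: DF = P = 9437/10000 ≈ 0.943700
step 3 [3y] zero: DF = P = 8953/10000 ≈ 0.895300
step 4 [4y] zero: DF = P = 2139/2500 ≈ 0.855600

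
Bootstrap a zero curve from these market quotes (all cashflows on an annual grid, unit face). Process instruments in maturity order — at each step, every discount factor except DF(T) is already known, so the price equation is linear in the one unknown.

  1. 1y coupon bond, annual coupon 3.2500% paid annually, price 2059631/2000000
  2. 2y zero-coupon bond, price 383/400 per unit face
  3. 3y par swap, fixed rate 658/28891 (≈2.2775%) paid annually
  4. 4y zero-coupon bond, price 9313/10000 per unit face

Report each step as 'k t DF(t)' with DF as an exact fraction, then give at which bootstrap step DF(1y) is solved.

1 1 4987/5000
2 2 383/400
3 3 4671/5000
4 4 9313/10000
DF(1y) is solved at step 1

step 1 [1y] bond c/1=13/400: DF=(2059631/2000000 − 13/400·(0))/(1+13/400) = 4987/5000 ≈ 0.997400
step 2 [2y] zero: DF = P = 383/400 ≈ 0.957500
step 3 [3y] swap r/1=658/28891: DF=(1 − 658/28891·(0.997400+0.957500))/(1+658/28891) = 4671/5000 ≈ 0.934200
step 4 [4y] zero: DF = P = 9313/10000 ≈ 0.931300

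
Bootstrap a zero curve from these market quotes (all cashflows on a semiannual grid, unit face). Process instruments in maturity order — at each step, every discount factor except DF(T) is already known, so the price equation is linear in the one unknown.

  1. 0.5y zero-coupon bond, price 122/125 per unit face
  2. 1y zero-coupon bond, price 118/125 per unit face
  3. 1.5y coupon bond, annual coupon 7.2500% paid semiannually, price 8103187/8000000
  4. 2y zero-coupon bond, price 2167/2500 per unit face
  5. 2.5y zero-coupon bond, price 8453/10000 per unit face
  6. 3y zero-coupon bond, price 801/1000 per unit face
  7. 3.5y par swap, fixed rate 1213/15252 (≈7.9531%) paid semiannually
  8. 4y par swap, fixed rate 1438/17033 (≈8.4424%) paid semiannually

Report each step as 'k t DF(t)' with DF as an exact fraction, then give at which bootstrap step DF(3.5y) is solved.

step 1 [0.5y] zero: DF = P = 122/125 ≈ 0.976000
step 2 [1y] zero: DF = P = 118/125 ≈ 0.944000
step 3 [1.5y] bond c/2=29/800: DF=(8103187/8000000 − 29/800·(0.976000+0.944000))/(1+29/800) = 9103/10000 ≈ 0.910300
step 4 [2y] zero: DF = P = 2167/2500 ≈ 0.866800
step 5 [2.5y] zero: DF = P = 8453/10000 ≈ 0.845300
step 6 [3y] zero: DF = P = 801/1000 ≈ 0.801000
step 7 [3.5y] swap r/2=1213/30504: DF=(1 − 1213/30504·(0.976000+0.944000+0.910300+0.866800+0.845300+0.801000))/(1+1213/30504) = 3787/5000 ≈ 0.757400
step 8 [4y] swap r/2=719/17033: DF=(1 − 719/17033·(0.976000+0.944000+0.910300+0.866800+0.845300+0.801000+0.757400))/(1+719/17033) = 1781/2500 ≈ 0.712400

1 1/2 122/125
2 1 118/125
3 3/2 9103/10000
4 2 2167/2500
5 5/2 8453/10000
6 3 801/1000
7 7/2 3787/5000
8 4 1781/2500
DF(3.5y) is solved at step 7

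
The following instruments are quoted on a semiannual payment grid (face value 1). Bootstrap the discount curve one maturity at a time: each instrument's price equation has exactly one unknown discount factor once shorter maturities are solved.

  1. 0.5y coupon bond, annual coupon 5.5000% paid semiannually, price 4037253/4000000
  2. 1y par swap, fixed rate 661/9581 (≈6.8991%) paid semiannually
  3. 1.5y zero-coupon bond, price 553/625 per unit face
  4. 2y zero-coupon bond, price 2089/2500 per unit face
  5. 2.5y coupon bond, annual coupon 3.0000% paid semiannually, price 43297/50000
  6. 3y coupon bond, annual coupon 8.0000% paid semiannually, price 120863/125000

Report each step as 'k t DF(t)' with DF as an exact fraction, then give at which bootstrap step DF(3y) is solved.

step 1 [0.5y] bond c/2=11/400: DF=(4037253/4000000 − 11/400·(0))/(1+11/400) = 9823/10000 ≈ 0.982300
step 2 [1y] swap r/2=661/19162: DF=(1 − 661/19162·(0.982300))/(1+661/19162) = 9339/10000 ≈ 0.933900
step 3 [1.5y] zero: DF = P = 553/625 ≈ 0.884800
step 4 [2y] zero: DF = P = 2089/2500 ≈ 0.835600
step 5 [2.5y] bond c/2=3/200: DF=(43297/50000 − 3/200·(0.982300+0.933900+0.884800+0.835600))/(1+3/200) = 3997/5000 ≈ 0.799400
step 6 [3y] bond c/2=1/25: DF=(120863/125000 − 1/25·(0.982300+0.933900+0.884800+0.835600+0.799400))/(1+1/25) = 7591/10000 ≈ 0.759100

1 1/2 9823/10000
2 1 9339/10000
3 3/2 553/625
4 2 2089/2500
5 5/2 3997/5000
6 3 7591/10000
DF(3y) is solved at step 6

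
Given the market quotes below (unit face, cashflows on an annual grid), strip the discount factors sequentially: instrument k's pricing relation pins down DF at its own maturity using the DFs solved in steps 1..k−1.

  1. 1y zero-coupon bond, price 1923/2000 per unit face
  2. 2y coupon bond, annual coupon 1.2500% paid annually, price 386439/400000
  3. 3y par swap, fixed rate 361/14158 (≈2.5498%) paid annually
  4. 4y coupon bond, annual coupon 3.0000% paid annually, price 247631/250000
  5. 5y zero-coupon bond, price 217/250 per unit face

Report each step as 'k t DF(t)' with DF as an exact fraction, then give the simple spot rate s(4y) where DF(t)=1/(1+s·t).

1 1 1923/2000
2 2 9423/10000
3 3 4639/5000
4 4 1099/1250
5 5 217/250
s(4y) = (1/(1099/1250) − 1)/(4) = 151/4396 ≈ 3.4349%

step 1 [1y] zero: DF = P = 1923/2000 ≈ 0.961500
step 2 [2y] bond c/1=1/80: DF=(386439/400000 − 1/80·(0.961500))/(1+1/80) = 9423/10000 ≈ 0.942300
step 3 [3y] swap r/1=361/14158: DF=(1 − 361/14158·(0.961500+0.942300))/(1+361/14158) = 4639/5000 ≈ 0.927800
step 4 [4y] bond c/1=3/100: DF=(247631/250000 − 3/100·(0.961500+0.942300+0.927800))/(1+3/100) = 1099/1250 ≈ 0.879200
step 5 [5y] zero: DF = P = 217/250 ≈ 0.868000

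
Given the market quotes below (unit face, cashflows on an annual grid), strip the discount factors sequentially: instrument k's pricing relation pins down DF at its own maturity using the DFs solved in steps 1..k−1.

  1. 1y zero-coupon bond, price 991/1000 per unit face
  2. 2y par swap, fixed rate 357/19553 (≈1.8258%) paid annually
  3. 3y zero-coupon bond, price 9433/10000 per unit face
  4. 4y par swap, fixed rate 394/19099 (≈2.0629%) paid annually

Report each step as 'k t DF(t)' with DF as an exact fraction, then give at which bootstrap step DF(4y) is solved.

1 1 991/1000
2 2 9643/10000
3 3 9433/10000
4 4 2303/2500
DF(4y) is solved at step 4

step 1 [1y] zero: DF = P = 991/1000 ≈ 0.991000
step 2 [2y] swap r/1=357/19553: DF=(1 − 357/19553·(0.991000))/(1+357/19553) = 9643/10000 ≈ 0.964300
step 3 [3y] zero: DF = P = 9433/10000 ≈ 0.943300
step 4 [4y] swap r/1=394/19099: DF=(1 − 394/19099·(0.991000+0.964300+0.943300))/(1+394/19099) = 2303/2500 ≈ 0.921200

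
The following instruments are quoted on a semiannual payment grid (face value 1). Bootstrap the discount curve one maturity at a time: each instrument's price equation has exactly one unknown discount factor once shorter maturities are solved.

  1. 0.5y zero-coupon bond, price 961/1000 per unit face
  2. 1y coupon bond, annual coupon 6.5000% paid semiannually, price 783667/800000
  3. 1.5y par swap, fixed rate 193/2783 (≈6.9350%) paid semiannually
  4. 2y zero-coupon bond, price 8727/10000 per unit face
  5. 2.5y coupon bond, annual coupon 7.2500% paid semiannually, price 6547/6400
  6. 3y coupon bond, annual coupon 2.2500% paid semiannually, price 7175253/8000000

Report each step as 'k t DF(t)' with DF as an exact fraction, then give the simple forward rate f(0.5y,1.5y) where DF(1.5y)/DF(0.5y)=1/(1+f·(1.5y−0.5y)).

1 1/2 961/1000
2 1 1837/2000
3 3/2 1807/2000
4 2 8727/10000
5 5/2 8593/10000
6 3 8367/10000
f(0.5y,1.5y) = ((961/1000)/(1807/2000) − 1)/(1) = 115/1807 ≈ 6.3641%

step 1 [0.5y] zero: DF = P = 961/1000 ≈ 0.961000
step 2 [1y] bond c/2=13/400: DF=(783667/800000 − 13/400·(0.961000))/(1+13/400) = 1837/2000 ≈ 0.918500
step 3 [1.5y] swap r/2=193/5566: DF=(1 − 193/5566·(0.961000+0.918500))/(1+193/5566) = 1807/2000 ≈ 0.903500
step 4 [2y] zero: DF = P = 8727/10000 ≈ 0.872700
step 5 [2.5y] bond c/2=29/800: DF=(6547/6400 − 29/800·(0.961000+0.918500+0.903500+0.872700))/(1+29/800) = 8593/10000 ≈ 0.859300
step 6 [3y] bond c/2=9/800: DF=(7175253/8000000 − 9/800·(0.961000+0.918500+0.903500+0.872700+0.859300))/(1+9/800) = 8367/10000 ≈ 0.836700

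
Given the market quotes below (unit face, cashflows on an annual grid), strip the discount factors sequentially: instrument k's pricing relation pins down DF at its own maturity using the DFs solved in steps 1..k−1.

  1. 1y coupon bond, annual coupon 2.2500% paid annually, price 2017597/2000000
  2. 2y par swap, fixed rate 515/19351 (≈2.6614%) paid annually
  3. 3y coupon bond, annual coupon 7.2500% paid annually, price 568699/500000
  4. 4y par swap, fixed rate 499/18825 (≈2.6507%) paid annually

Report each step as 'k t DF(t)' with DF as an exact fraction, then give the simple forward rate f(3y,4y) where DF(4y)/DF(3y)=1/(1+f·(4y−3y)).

1 1 4933/5000
2 2 1897/2000
3 3 9297/10000
4 4 4501/5000
f(3y,4y) = ((9297/10000)/(4501/5000) − 1)/(1) = 295/9002 ≈ 3.2770%

step 1 [1y] bond c/1=9/400: DF=(2017597/2000000 − 9/400·(0))/(1+9/400) = 4933/5000 ≈ 0.986600
step 2 [2y] swap r/1=515/19351: DF=(1 − 515/19351·(0.986600))/(1+515/19351) = 1897/2000 ≈ 0.948500
step 3 [3y] bond c/1=29/400: DF=(568699/500000 − 29/400·(0.986600+0.948500))/(1+29/400) = 9297/10000 ≈ 0.929700
step 4 [4y] swap r/1=499/18825: DF=(1 − 499/18825·(0.986600+0.948500+0.929700))/(1+499/18825) = 4501/5000 ≈ 0.900200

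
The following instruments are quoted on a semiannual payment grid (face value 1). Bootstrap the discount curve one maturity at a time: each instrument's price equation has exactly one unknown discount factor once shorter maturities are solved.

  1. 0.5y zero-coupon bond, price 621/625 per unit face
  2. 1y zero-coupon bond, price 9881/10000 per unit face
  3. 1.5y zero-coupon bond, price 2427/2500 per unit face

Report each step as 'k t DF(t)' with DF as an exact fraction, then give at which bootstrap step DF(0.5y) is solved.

step 1 [0.5y] zero: DF = P = 621/625 ≈ 0.993600
step 2 [1y] zero: DF = P = 9881/10000 ≈ 0.988100
step 3 [1.5y] zero: DF = P = 2427/2500 ≈ 0.970800

1 1/2 621/625
2 1 9881/10000
3 3/2 2427/2500
DF(0.5y) is solved at step 1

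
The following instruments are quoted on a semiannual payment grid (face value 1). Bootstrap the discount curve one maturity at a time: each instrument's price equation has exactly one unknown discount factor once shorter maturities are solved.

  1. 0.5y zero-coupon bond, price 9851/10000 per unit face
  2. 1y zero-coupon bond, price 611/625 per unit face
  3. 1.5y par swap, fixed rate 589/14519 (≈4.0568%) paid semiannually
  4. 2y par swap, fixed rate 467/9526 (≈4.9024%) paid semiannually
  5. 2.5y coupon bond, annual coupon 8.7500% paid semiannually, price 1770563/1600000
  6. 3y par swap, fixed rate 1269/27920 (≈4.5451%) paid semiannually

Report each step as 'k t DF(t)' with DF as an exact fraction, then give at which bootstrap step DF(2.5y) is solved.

1 1/2 9851/10000
2 1 611/625
3 3/2 9411/10000
4 2 4533/5000
5 5/2 1801/2000
6 3 8731/10000
DF(2.5y) is solved at step 5

step 1 [0.5y] zero: DF = P = 9851/10000 ≈ 0.985100
step 2 [1y] zero: DF = P = 611/625 ≈ 0.977600
step 3 [1.5y] swap r/2=589/29038: DF=(1 − 589/29038·(0.985100+0.977600))/(1+589/29038) = 9411/10000 ≈ 0.941100
step 4 [2y] swap r/2=467/19052: DF=(1 − 467/19052·(0.985100+0.977600+0.941100))/(1+467/19052) = 4533/5000 ≈ 0.906600
step 5 [2.5y] bond c/2=7/160: DF=(1770563/1600000 − 7/160·(0.985100+0.977600+0.941100+0.906600))/(1+7/160) = 1801/2000 ≈ 0.900500
step 6 [3y] swap r/2=1269/55840: DF=(1 − 1269/55840·(0.985100+0.977600+0.941100+0.906600+0.900500))/(1+1269/55840) = 8731/10000 ≈ 0.873100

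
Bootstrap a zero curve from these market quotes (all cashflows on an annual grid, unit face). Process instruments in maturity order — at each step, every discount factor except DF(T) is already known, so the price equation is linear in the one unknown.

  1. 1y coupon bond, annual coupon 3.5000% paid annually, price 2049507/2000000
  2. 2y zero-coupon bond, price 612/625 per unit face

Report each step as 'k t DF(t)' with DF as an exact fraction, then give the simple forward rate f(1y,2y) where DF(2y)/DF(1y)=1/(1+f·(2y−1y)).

step 1 [1y] bond c/1=7/200: DF=(2049507/2000000 − 7/200·(0))/(1+7/200) = 9901/10000 ≈ 0.990100
step 2 [2y] zero: DF = P = 612/625 ≈ 0.979200

1 1 9901/10000
2 2 612/625
f(1y,2y) = ((9901/10000)/(612/625) − 1)/(1) = 109/9792 ≈ 1.1132%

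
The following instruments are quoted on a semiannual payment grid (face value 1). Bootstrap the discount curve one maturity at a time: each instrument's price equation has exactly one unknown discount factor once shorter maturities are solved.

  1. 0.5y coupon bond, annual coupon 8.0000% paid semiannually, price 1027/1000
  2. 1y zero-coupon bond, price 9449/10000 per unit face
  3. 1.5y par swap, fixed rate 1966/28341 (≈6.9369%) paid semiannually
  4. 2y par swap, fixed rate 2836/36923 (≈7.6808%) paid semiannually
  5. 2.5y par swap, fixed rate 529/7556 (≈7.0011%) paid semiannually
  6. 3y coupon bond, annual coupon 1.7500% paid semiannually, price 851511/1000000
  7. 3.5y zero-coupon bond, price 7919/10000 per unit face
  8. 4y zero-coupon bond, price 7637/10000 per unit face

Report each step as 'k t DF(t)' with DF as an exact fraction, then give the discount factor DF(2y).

step 1 [0.5y] bond c/2=1/25: DF=(1027/1000 − 1/25·(0))/(1+1/25) = 79/80 ≈ 0.987500
step 2 [1y] zero: DF = P = 9449/10000 ≈ 0.944900
step 3 [1.5y] swap r/2=983/28341: DF=(1 − 983/28341·(0.987500+0.944900))/(1+983/28341) = 9017/10000 ≈ 0.901700
step 4 [2y] swap r/2=1418/36923: DF=(1 − 1418/36923·(0.987500+0.944900+0.901700))/(1+1418/36923) = 4291/5000 ≈ 0.858200
step 5 [2.5y] swap r/2=529/15112: DF=(1 − 529/15112·(0.987500+0.944900+0.901700+0.858200))/(1+529/15112) = 8413/10000 ≈ 0.841300
step 6 [3y] bond c/2=7/800: DF=(851511/1000000 − 7/800·(0.987500+0.944900+0.901700+0.858200+0.841300))/(1+7/800) = 503/625 ≈ 0.804800
step 7 [3.5y] zero: DF = P = 7919/10000 ≈ 0.791900
step 8 [4y] zero: DF = P = 7637/10000 ≈ 0.763700

1 1/2 79/80
2 1 9449/10000
3 3/2 9017/10000
4 2 4291/5000
5 5/2 8413/10000
6 3 503/625
7 7/2 7919/10000
8 4 7637/10000
DF(2y) = 4291/5000 ≈ 0.858200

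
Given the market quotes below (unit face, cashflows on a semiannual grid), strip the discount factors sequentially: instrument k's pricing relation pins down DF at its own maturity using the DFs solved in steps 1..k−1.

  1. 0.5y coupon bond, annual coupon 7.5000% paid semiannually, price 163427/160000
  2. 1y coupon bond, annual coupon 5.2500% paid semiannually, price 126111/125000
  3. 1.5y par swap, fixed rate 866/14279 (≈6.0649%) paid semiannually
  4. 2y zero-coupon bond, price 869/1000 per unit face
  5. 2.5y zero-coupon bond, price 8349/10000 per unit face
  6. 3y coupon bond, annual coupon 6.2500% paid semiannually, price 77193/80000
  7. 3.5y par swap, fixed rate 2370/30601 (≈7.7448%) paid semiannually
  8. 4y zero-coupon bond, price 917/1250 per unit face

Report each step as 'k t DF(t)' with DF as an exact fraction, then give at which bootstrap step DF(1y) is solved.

step 1 [0.5y] bond c/2=3/80: DF=(163427/160000 − 3/80·(0))/(1+3/80) = 1969/2000 ≈ 0.984500
step 2 [1y] bond c/2=21/800: DF=(126111/125000 − 21/800·(0.984500))/(1+21/800) = 9579/10000 ≈ 0.957900
step 3 [1.5y] swap r/2=433/14279: DF=(1 − 433/14279·(0.984500+0.957900))/(1+433/14279) = 4567/5000 ≈ 0.913400
step 4 [2y] zero: DF = P = 869/1000 ≈ 0.869000
step 5 [2.5y] zero: DF = P = 8349/10000 ≈ 0.834900
step 6 [3y] bond c/2=1/32: DF=(77193/80000 − 1/32·(0.984500+0.957900+0.913400+0.869000+0.834900))/(1+1/32) = 319/400 ≈ 0.797500
step 7 [3.5y] swap r/2=1185/30601: DF=(1 − 1185/30601·(0.984500+0.957900+0.913400+0.869000+0.834900+0.797500))/(1+1185/30601) = 763/1000 ≈ 0.763000
step 8 [4y] zero: DF = P = 917/1250 ≈ 0.733600

1 1/2 1969/2000
2 1 9579/10000
3 3/2 4567/5000
4 2 869/1000
5 5/2 8349/10000
6 3 319/400
7 7/2 763/1000
8 4 917/1250
DF(1y) is solved at step 2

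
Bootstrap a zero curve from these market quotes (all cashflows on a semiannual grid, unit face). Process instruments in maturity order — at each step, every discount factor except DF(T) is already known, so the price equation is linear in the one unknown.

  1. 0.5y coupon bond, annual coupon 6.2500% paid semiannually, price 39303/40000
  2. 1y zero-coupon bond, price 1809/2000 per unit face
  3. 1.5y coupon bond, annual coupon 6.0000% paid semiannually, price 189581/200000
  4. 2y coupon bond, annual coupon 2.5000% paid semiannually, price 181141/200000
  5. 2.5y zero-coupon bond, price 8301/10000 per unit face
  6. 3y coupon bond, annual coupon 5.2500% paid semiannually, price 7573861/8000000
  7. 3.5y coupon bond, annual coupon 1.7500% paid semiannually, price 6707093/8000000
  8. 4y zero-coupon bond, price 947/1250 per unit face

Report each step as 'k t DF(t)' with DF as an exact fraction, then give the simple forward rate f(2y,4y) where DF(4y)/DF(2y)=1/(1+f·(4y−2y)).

step 1 [0.5y] bond c/2=1/32: DF=(39303/40000 − 1/32·(0))/(1+1/32) = 1191/1250 ≈ 0.952800
step 2 [1y] zero: DF = P = 1809/2000 ≈ 0.904500
step 3 [1.5y] bond c/2=3/100: DF=(189581/200000 − 3/100·(0.952800+0.904500))/(1+3/100) = 4331/5000 ≈ 0.866200
step 4 [2y] bond c/2=1/80: DF=(181141/200000 − 1/80·(0.952800+0.904500+0.866200))/(1+1/80) = 8609/10000 ≈ 0.860900
step 5 [2.5y] zero: DF = P = 8301/10000 ≈ 0.830100
step 6 [3y] bond c/2=21/800: DF=(7573861/8000000 − 21/800·(0.952800+0.904500+0.866200+0.860900+0.830100))/(1+21/800) = 506/625 ≈ 0.809600
step 7 [3.5y] bond c/2=7/800: DF=(6707093/8000000 − 7/800·(0.952800+0.904500+0.866200+0.860900+0.830100+0.809600))/(1+7/800) = 3929/5000 ≈ 0.785800
step 8 [4y] zero: DF = P = 947/1250 ≈ 0.757600

1 1/2 1191/1250
2 1 1809/2000
3 3/2 4331/5000
4 2 8609/10000
5 5/2 8301/10000
6 3 506/625
7 7/2 3929/5000
8 4 947/1250
f(2y,4y) = ((8609/10000)/(947/1250) − 1)/(2) = 1033/15152 ≈ 6.8176%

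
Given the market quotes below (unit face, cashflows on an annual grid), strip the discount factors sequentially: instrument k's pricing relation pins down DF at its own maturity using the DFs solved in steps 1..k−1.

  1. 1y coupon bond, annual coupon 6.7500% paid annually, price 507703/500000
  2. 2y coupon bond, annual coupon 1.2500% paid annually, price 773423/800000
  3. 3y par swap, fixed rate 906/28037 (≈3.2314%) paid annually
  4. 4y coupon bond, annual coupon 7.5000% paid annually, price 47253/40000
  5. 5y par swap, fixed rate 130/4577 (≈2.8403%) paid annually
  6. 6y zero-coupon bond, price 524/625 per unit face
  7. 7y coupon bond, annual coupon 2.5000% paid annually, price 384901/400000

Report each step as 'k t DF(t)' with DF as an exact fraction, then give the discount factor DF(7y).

1 1 1189/1250
2 2 9431/10000
3 3 4547/5000
4 4 9033/10000
5 5 87/100
6 6 524/625
7 7 8067/10000
DF(7y) = 8067/10000 ≈ 0.806700

step 1 [1y] bond c/1=27/400: DF=(507703/500000 − 27/400·(0))/(1+27/400) = 1189/1250 ≈ 0.951200
step 2 [2y] bond c/1=1/80: DF=(773423/800000 − 1/80·(0.951200))/(1+1/80) = 9431/10000 ≈ 0.943100
step 3 [3y] swap r/1=906/28037: DF=(1 − 906/28037·(0.951200+0.943100))/(1+906/28037) = 4547/5000 ≈ 0.909400
step 4 [4y] bond c/1=3/40: DF=(47253/40000 − 3/40·(0.951200+0.943100+0.909400))/(1+3/40) = 9033/10000 ≈ 0.903300
step 5 [5y] swap r/1=130/4577: DF=(1 − 130/4577·(0.951200+0.943100+0.909400+0.903300))/(1+130/4577) = 87/100 ≈ 0.870000
step 6 [6y] zero: DF = P = 524/625 ≈ 0.838400
step 7 [7y] bond c/1=1/40: DF=(384901/400000 − 1/40·(0.951200+0.943100+0.909400+0.903300+0.870000+0.838400))/(1+1/40) = 8067/10000 ≈ 0.806700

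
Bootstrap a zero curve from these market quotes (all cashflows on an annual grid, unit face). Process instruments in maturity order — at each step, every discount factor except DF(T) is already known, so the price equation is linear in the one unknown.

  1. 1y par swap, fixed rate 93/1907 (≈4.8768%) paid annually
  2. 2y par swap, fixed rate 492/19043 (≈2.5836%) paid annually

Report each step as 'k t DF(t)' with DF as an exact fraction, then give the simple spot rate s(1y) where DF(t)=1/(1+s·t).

step 1 [1y] swap r/1=93/1907: DF=(1 − 93/1907·(0))/(1+93/1907) = 1907/2000 ≈ 0.953500
step 2 [2y] swap r/1=492/19043: DF=(1 − 492/19043·(0.953500))/(1+492/19043) = 2377/2500 ≈ 0.950800

1 1 1907/2000
2 2 2377/2500
s(1y) = (1/(1907/2000) − 1)/(1) = 93/1907 ≈ 4.8768%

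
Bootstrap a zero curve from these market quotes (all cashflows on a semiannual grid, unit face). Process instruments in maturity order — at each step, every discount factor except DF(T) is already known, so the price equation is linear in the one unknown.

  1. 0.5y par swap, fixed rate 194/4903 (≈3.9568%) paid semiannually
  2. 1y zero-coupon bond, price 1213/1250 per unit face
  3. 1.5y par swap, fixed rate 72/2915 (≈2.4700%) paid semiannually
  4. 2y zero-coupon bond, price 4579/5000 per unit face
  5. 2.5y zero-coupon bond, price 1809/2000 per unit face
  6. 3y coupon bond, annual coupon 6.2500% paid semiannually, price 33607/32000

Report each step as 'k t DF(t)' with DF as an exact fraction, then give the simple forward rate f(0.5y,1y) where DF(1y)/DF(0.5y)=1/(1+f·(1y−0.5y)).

1 1/2 4903/5000
2 1 1213/1250
3 3/2 241/250
4 2 4579/5000
5 5/2 1809/2000
6 3 8749/10000
f(0.5y,1y) = ((4903/5000)/(1213/1250) − 1)/(1/2) = 51/2426 ≈ 2.1022%

step 1 [0.5y] swap r/2=97/4903: DF=(1 − 97/4903·(0))/(1+97/4903) = 4903/5000 ≈ 0.980600
step 2 [1y] zero: DF = P = 1213/1250 ≈ 0.970400
step 3 [1.5y] swap r/2=36/2915: DF=(1 − 36/2915·(0.980600+0.970400))/(1+36/2915) = 241/250 ≈ 0.964000
step 4 [2y] zero: DF = P = 4579/5000 ≈ 0.915800
step 5 [2.5y] zero: DF = P = 1809/2000 ≈ 0.904500
step 6 [3y] bond c/2=1/32: DF=(33607/32000 − 1/32·(0.980600+0.970400+0.964000+0.915800+0.904500))/(1+1/32) = 8749/10000 ≈ 0.874900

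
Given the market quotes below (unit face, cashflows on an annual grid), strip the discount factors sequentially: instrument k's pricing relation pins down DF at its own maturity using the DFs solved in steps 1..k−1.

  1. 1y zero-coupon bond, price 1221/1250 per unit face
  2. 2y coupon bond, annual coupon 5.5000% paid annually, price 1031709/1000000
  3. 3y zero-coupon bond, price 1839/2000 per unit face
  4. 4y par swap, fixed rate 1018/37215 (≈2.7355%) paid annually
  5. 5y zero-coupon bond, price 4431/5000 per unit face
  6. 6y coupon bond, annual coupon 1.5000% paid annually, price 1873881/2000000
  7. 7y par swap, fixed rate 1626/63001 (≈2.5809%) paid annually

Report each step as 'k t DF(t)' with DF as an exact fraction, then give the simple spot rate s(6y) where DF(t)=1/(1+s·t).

1 1 1221/1250
2 2 927/1000
3 3 1839/2000
4 4 4491/5000
5 5 4431/5000
6 6 171/200
7 7 4187/5000
s(6y) = (1/(171/200) − 1)/(6) = 29/1026 ≈ 2.8265%

step 1 [1y] zero: DF = P = 1221/1250 ≈ 0.976800
step 2 [2y] bond c/1=11/200: DF=(1031709/1000000 − 11/200·(0.976800))/(1+11/200) = 927/1000 ≈ 0.927000
step 3 [3y] zero: DF = P = 1839/2000 ≈ 0.919500
step 4 [4y] swap r/1=1018/37215: DF=(1 − 1018/37215·(0.976800+0.927000+0.919500))/(1+1018/37215) = 4491/5000 ≈ 0.898200
step 5 [5y] zero: DF = P = 4431/5000 ≈ 0.886200
step 6 [6y] bond c/1=3/200: DF=(1873881/2000000 − 3/200·(0.976800+0.927000+0.919500+0.898200+0.886200))/(1+3/200) = 171/200 ≈ 0.855000
step 7 [7y] swap r/1=1626/63001: DF=(1 − 1626/63001·(0.976800+0.927000+0.919500+0.898200+0.886200+0.855000))/(1+1626/63001) = 4187/5000 ≈ 0.837400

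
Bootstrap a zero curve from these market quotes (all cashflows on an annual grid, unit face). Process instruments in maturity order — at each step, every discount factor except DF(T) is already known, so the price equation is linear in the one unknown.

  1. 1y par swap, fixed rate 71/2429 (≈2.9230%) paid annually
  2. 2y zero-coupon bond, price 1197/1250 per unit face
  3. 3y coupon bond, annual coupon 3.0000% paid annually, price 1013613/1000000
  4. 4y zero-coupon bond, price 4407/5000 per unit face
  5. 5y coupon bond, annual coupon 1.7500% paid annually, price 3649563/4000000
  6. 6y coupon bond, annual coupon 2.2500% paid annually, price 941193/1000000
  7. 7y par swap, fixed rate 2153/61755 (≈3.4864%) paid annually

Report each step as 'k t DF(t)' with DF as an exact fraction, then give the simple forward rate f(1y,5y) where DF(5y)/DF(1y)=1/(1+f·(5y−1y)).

1 1 2429/2500
2 2 1197/1250
3 3 9279/10000
4 4 4407/5000
5 5 2081/2500
6 6 8199/10000
7 7 7847/10000
f(1y,5y) = ((2429/2500)/(2081/2500) − 1)/(4) = 87/2081 ≈ 4.1807%

step 1 [1y] swap r/1=71/2429: DF=(1 − 71/2429·(0))/(1+71/2429) = 2429/2500 ≈ 0.971600
step 2 [2y] zero: DF = P = 1197/1250 ≈ 0.957600
step 3 [3y] bond c/1=3/100: DF=(1013613/1000000 − 3/100·(0.971600+0.957600))/(1+3/100) = 9279/10000 ≈ 0.927900
step 4 [4y] zero: DF = P = 4407/5000 ≈ 0.881400
step 5 [5y] bond c/1=7/400: DF=(3649563/4000000 − 7/400·(0.971600+0.957600+0.927900+0.881400))/(1+7/400) = 2081/2500 ≈ 0.832400
step 6 [6y] bond c/1=9/400: DF=(941193/1000000 − 9/400·(0.971600+0.957600+0.927900+0.881400+0.832400))/(1+9/400) = 8199/10000 ≈ 0.819900
step 7 [7y] swap r/1=2153/61755: DF=(1 − 2153/61755·(0.971600+0.957600+0.927900+0.881400+0.832400+0.819900))/(1+2153/61755) = 7847/10000 ≈ 0.784700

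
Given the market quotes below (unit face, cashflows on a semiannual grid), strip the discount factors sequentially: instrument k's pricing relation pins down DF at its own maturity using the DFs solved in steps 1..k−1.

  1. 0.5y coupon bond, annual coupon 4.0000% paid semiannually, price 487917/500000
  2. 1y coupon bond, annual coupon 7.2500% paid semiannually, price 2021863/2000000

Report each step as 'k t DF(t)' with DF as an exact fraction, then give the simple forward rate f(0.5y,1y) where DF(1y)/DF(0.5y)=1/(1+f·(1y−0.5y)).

1 1/2 9567/10000
2 1 9421/10000
f(0.5y,1y) = ((9567/10000)/(9421/10000) − 1)/(1/2) = 292/9421 ≈ 3.0995%

step 1 [0.5y] bond c/2=1/50: DF=(487917/500000 − 1/50·(0))/(1+1/50) = 9567/10000 ≈ 0.956700
step 2 [1y] bond c/2=29/800: DF=(2021863/2000000 − 29/800·(0.956700))/(1+29/800) = 9421/10000 ≈ 0.942100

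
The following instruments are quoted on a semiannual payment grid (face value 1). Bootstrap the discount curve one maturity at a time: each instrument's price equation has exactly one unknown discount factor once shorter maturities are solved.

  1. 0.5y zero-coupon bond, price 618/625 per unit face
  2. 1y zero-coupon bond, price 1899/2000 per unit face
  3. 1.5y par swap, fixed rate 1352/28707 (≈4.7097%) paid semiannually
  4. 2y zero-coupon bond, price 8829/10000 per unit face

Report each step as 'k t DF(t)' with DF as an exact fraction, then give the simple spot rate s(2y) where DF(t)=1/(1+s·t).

1 1/2 618/625
2 1 1899/2000
3 3/2 2331/2500
4 2 8829/10000
s(2y) = (1/(8829/10000) − 1)/(2) = 1171/17658 ≈ 6.6316%

step 1 [0.5y] zero: DF = P = 618/625 ≈ 0.988800
step 2 [1y] zero: DF = P = 1899/2000 ≈ 0.949500
step 3 [1.5y] swap r/2=676/28707: DF=(1 − 676/28707·(0.988800+0.949500))/(1+676/28707) = 2331/2500 ≈ 0.932400
step 4 [2y] zero: DF = P = 8829/10000 ≈ 0.882900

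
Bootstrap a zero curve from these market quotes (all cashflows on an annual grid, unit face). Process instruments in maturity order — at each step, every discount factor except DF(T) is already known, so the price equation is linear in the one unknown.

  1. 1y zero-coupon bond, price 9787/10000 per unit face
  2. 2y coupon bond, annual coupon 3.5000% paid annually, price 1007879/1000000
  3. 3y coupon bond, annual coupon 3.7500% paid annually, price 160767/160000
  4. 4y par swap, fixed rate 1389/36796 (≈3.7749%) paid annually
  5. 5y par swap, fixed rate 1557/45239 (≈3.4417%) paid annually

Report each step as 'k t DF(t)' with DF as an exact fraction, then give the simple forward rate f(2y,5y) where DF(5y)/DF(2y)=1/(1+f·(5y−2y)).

1 1 9787/10000
2 2 9407/10000
3 3 8991/10000
4 4 8611/10000
5 5 8443/10000
f(2y,5y) = ((9407/10000)/(8443/10000) − 1)/(3) = 964/25329 ≈ 3.8059%

step 1 [1y] zero: DF = P = 9787/10000 ≈ 0.978700
step 2 [2y] bond c/1=7/200: DF=(1007879/1000000 − 7/200·(0.978700))/(1+7/200) = 9407/10000 ≈ 0.940700
step 3 [3y] bond c/1=3/80: DF=(160767/160000 − 3/80·(0.978700+0.940700))/(1+3/80) = 8991/10000 ≈ 0.899100
step 4 [4y] swap r/1=1389/36796: DF=(1 − 1389/36796·(0.978700+0.940700+0.899100))/(1+1389/36796) = 8611/10000 ≈ 0.861100
step 5 [5y] swap r/1=1557/45239: DF=(1 − 1557/45239·(0.978700+0.940700+0.899100+0.861100))/(1+1557/45239) = 8443/10000 ≈ 0.844300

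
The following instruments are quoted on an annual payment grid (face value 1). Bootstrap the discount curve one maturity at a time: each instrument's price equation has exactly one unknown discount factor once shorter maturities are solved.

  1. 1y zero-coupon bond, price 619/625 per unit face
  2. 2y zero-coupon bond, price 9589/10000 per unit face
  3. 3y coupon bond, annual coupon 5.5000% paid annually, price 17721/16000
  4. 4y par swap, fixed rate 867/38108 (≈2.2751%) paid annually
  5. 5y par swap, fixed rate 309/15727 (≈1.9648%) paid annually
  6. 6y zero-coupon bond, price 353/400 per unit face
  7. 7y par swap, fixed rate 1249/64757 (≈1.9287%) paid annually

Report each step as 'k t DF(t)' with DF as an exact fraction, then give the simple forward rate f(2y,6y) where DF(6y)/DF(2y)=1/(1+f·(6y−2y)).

step 1 [1y] zero: DF = P = 619/625 ≈ 0.990400
step 2 [2y] zero: DF = P = 9589/10000 ≈ 0.958900
step 3 [3y] bond c/1=11/200: DF=(17721/16000 − 11/200·(0.990400+0.958900))/(1+11/200) = 4741/5000 ≈ 0.948200
step 4 [4y] swap r/1=867/38108: DF=(1 − 867/38108·(0.990400+0.958900+0.948200))/(1+867/38108) = 9133/10000 ≈ 0.913300
step 5 [5y] swap r/1=309/15727: DF=(1 − 309/15727·(0.990400+0.958900+0.948200+0.913300))/(1+309/15727) = 9073/10000 ≈ 0.907300
step 6 [6y] zero: DF = P = 353/400 ≈ 0.882500
step 7 [7y] swap r/1=1249/64757: DF=(1 − 1249/64757·(0.990400+0.958900+0.948200+0.913300+0.907300+0.882500))/(1+1249/64757) = 8751/10000 ≈ 0.875100

1 1 619/625
2 2 9589/10000
3 3 4741/5000
4 4 9133/10000
5 5 9073/10000
6 6 353/400
7 7 8751/10000
f(2y,6y) = ((9589/10000)/(353/400) − 1)/(4) = 191/8825 ≈ 2.1643%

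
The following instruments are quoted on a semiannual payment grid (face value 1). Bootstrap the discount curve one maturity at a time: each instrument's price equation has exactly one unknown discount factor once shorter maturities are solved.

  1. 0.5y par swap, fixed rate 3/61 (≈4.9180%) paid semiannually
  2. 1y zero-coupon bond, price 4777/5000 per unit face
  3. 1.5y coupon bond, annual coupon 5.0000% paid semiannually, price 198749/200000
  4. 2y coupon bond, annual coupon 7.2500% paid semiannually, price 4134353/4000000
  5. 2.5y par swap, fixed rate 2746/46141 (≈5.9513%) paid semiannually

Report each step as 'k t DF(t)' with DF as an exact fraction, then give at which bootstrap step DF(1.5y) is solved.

1 1/2 122/125
2 1 4777/5000
3 3/2 1153/1250
4 2 561/625
5 5/2 8627/10000
DF(1.5y) is solved at step 3

step 1 [0.5y] swap r/2=3/122: DF=(1 − 3/122·(0))/(1+3/122) = 122/125 ≈ 0.976000
step 2 [1y] zero: DF = P = 4777/5000 ≈ 0.955400
step 3 [1.5y] bond c/2=1/40: DF=(198749/200000 − 1/40·(0.976000+0.955400))/(1+1/40) = 1153/1250 ≈ 0.922400
step 4 [2y] bond c/2=29/800: DF=(4134353/4000000 − 29/800·(0.976000+0.955400+0.922400))/(1+29/800) = 561/625 ≈ 0.897600
step 5 [2.5y] swap r/2=1373/46141: DF=(1 − 1373/46141·(0.976000+0.955400+0.922400+0.897600))/(1+1373/46141) = 8627/10000 ≈ 0.862700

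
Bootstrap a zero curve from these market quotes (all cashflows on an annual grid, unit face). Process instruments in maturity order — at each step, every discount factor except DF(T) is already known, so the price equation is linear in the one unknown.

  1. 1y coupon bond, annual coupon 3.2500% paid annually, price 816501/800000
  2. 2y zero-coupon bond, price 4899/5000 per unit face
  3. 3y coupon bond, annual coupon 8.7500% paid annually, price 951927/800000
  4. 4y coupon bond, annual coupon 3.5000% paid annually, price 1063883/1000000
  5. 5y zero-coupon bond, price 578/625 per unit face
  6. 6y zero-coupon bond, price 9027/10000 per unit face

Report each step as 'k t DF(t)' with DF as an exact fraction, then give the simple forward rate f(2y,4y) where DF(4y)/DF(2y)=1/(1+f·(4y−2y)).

1 1 1977/2000
2 2 4899/5000
3 3 4679/5000
4 4 9297/10000
5 5 578/625
6 6 9027/10000
f(2y,4y) = ((4899/5000)/(9297/10000) − 1)/(2) = 167/6198 ≈ 2.6944%

step 1 [1y] bond c/1=13/400: DF=(816501/800000 − 13/400·(0))/(1+13/400) = 1977/2000 ≈ 0.988500
step 2 [2y] zero: DF = P = 4899/5000 ≈ 0.979800
step 3 [3y] bond c/1=7/80: DF=(951927/800000 − 7/80·(0.988500+0.979800))/(1+7/80) = 4679/5000 ≈ 0.935800
step 4 [4y] bond c/1=7/200: DF=(1063883/1000000 − 7/200·(0.988500+0.979800+0.935800))/(1+7/200) = 9297/10000 ≈ 0.929700
step 5 [5y] zero: DF = P = 578/625 ≈ 0.924800
step 6 [6y] zero: DF = P = 9027/10000 ≈ 0.902700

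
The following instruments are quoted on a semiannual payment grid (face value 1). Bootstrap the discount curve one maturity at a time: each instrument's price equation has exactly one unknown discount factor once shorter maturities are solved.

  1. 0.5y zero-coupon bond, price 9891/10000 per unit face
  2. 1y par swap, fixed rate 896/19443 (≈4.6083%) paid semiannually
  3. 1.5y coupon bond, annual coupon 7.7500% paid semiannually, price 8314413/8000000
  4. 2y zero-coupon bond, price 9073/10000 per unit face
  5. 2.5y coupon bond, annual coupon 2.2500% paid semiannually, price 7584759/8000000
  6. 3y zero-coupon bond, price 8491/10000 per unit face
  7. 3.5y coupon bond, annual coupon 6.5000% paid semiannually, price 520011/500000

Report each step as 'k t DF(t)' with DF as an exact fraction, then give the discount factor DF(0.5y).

step 1 [0.5y] zero: DF = P = 9891/10000 ≈ 0.989100
step 2 [1y] swap r/2=448/19443: DF=(1 − 448/19443·(0.989100))/(1+448/19443) = 597/625 ≈ 0.955200
step 3 [1.5y] bond c/2=31/800: DF=(8314413/8000000 − 31/800·(0.989100+0.955200))/(1+31/800) = 116/125 ≈ 0.928000
step 4 [2y] zero: DF = P = 9073/10000 ≈ 0.907300
step 5 [2.5y] bond c/2=9/800: DF=(7584759/8000000 − 9/800·(0.989100+0.955200+0.928000+0.907300))/(1+9/800) = 1791/2000 ≈ 0.895500
step 6 [3y] zero: DF = P = 8491/10000 ≈ 0.849100
step 7 [3.5y] bond c/2=13/400: DF=(520011/500000 − 13/400·(0.989100+0.955200+0.928000+0.907300+0.895500+0.849100))/(1+13/400) = 4167/5000 ≈ 0.833400

1 1/2 9891/10000
2 1 597/625
3 3/2 116/125
4 2 9073/10000
5 5/2 1791/2000
6 3 8491/10000
7 7/2 4167/5000
DF(0.5y) = 9891/10000 ≈ 0.989100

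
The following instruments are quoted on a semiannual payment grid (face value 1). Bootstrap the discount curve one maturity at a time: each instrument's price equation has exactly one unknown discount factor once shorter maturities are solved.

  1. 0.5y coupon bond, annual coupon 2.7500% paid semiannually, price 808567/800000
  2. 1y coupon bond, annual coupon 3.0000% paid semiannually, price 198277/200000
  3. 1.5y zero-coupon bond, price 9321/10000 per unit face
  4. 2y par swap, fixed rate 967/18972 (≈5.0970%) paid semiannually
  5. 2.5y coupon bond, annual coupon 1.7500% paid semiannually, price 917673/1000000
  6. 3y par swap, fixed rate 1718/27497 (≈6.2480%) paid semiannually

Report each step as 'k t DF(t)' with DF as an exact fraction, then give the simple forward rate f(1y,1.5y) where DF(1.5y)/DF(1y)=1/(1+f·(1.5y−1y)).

step 1 [0.5y] bond c/2=11/800: DF=(808567/800000 − 11/800·(0))/(1+11/800) = 997/1000 ≈ 0.997000
step 2 [1y] bond c/2=3/200: DF=(198277/200000 − 3/200·(0.997000))/(1+3/200) = 481/500 ≈ 0.962000
step 3 [1.5y] zero: DF = P = 9321/10000 ≈ 0.932100
step 4 [2y] swap r/2=967/37944: DF=(1 − 967/37944·(0.997000+0.962000+0.932100))/(1+967/37944) = 9033/10000 ≈ 0.903300
step 5 [2.5y] bond c/2=7/800: DF=(917673/1000000 − 7/800·(0.997000+0.962000+0.932100+0.903300))/(1+7/800) = 548/625 ≈ 0.876800
step 6 [3y] swap r/2=859/27497: DF=(1 − 859/27497·(0.997000+0.962000+0.932100+0.903300+0.876800))/(1+859/27497) = 4141/5000 ≈ 0.828200

1 1/2 997/1000
2 1 481/500
3 3/2 9321/10000
4 2 9033/10000
5 5/2 548/625
6 3 4141/5000
f(1y,1.5y) = ((481/500)/(9321/10000) − 1)/(1/2) = 46/717 ≈ 6.4156%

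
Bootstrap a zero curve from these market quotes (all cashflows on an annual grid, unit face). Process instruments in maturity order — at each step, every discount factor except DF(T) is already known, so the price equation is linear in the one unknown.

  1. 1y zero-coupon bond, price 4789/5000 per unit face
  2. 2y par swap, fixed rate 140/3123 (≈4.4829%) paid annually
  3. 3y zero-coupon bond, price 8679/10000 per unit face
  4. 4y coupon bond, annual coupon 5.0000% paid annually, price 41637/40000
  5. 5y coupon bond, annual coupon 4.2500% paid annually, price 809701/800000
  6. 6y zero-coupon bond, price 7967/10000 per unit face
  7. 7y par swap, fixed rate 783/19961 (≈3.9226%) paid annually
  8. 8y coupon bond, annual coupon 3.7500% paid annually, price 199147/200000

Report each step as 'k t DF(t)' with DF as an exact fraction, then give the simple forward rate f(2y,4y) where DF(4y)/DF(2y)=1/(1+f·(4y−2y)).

step 1 [1y] zero: DF = P = 4789/5000 ≈ 0.957800
step 2 [2y] swap r/1=140/3123: DF=(1 − 140/3123·(0.957800))/(1+140/3123) = 229/250 ≈ 0.916000
step 3 [3y] zero: DF = P = 8679/10000 ≈ 0.867900
step 4 [4y] bond c/1=1/20: DF=(41637/40000 − 1/20·(0.957800+0.916000+0.867900))/(1+1/20) = 538/625 ≈ 0.860800
step 5 [5y] bond c/1=17/400: DF=(809701/800000 − 17/400·(0.957800+0.916000+0.867900+0.860800))/(1+17/400) = 103/125 ≈ 0.824000
step 6 [6y] zero: DF = P = 7967/10000 ≈ 0.796700
step 7 [7y] swap r/1=783/19961: DF=(1 − 783/19961·(0.957800+0.916000+0.867900+0.860800+0.824000+0.796700))/(1+783/19961) = 7651/10000 ≈ 0.765100
step 8 [8y] bond c/1=3/80: DF=(199147/200000 − 3/80·(0.957800+0.916000+0.867900+0.860800+0.824000+0.796700+0.765100))/(1+3/80) = 7433/10000 ≈ 0.743300

1 1 4789/5000
2 2 229/250
3 3 8679/10000
4 4 538/625
5 5 103/125
6 6 7967/10000
7 7 7651/10000
8 8 7433/10000
f(2y,4y) = ((229/250)/(538/625) − 1)/(2) = 69/2152 ≈ 3.2063%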